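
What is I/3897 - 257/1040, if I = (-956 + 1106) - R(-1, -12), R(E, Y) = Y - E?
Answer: -834089/4052880 ≈ -0.20580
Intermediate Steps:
I = 161 (I = (-956 + 1106) - (-12 - 1*(-1)) = 150 - (-12 + 1) = 150 - 1*(-11) = 150 + 11 = 161)
I/3897 - 257/1040 = 161/3897 - 257/1040 = -834089/4052880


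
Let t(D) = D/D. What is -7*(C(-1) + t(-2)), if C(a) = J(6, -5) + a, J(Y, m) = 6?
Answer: -42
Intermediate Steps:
t(D) = 1
C(a) = 6 + a
-7*(C(-1) + t(-2)) = -7*((6 - 1) + 1) = -7*(5 + 1) = -7*6 = -42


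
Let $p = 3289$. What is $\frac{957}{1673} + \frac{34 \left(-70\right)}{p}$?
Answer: $- \frac{834167}{5502497} \approx -0.1516$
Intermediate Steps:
$\frac{957}{1673} + \frac{34 \left(-70\right)}{p} = \frac{957}{1673} + \frac{34 \left(-70\right)}{3289} = 957 \cdot \frac{1}{1673} - \frac{2380}{3289} = \frac{957}{1673} - \frac{2380}{3289} = - \frac{834167}{5502497}$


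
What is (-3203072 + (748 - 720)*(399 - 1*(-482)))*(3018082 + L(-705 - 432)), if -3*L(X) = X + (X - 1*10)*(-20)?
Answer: -9569584320324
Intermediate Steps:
L(X) = -200/3 + 19*X/3 (L(X) = -(X + (X - 1*10)*(-20))/3 = -(X + (X - 10)*(-20))/3 = -(X + (-10 + X)*(-20))/3 = -(X + (200 - 20*X))/3 = -(200 - 19*X)/3 = -200/3 + 19*X/3)
(-3203072 + (748 - 720)*(399 - 1*(-482)))*(3018082 + L(-705 - 432)) = (-3203072 + (748 - 720)*(399 - 1*(-482)))*(3018082 + (-200/3 + 19*(-705 - 432)/3)) = (-3203072 + 28*(399 + 482))*(3018082 + (-200/3 + (19/3)*(-1137))) = (-3203072 + 28*881)*(3018082 + (-200/3 - 7201)) = (-3203072 + 24668)*(3018082 - 21803/3) = -3178404*9032443/3 = -9569584320324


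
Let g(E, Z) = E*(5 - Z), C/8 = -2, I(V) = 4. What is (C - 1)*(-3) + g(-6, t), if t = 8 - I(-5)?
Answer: 45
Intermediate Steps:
C = -16 (C = 8*(-2) = -16)
t = 4 (t = 8 - 1*4 = 8 - 4 = 4)
(C - 1)*(-3) + g(-6, t) = (-16 - 1)*(-3) - 6*(5 - 1*4) = -17*(-3) - 6*(5 - 4) = 51 - 6*1 = 51 - 6 = 45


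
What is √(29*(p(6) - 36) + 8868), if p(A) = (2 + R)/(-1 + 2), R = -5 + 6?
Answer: 3*√879 ≈ 88.944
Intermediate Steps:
R = 1
p(A) = 3 (p(A) = (2 + 1)/(-1 + 2) = 3/1 = 3*1 = 3)
√(29*(p(6) - 36) + 8868) = √(29*(3 - 36) + 8868) = √(29*(-33) + 8868) = √(-957 + 8868) = √7911 = 3*√879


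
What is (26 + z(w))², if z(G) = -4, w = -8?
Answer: 484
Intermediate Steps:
(26 + z(w))² = (26 - 4)² = 22² = 484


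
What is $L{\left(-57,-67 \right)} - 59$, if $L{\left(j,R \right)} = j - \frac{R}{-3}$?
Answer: $- \frac{415}{3} \approx -138.33$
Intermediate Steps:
$L{\left(j,R \right)} = j + \frac{R}{3}$ ($L{\left(j,R \right)} = j - R \left(- \frac{1}{3}\right) = j - - \frac{R}{3} = j + \frac{R}{3}$)
$L{\left(-57,-67 \right)} - 59 = \left(-57 + \frac{1}{3} \left(-67\right)\right) - 59 = \left(-57 - \frac{67}{3}\right) - 59 = - \frac{238}{3} - 59 = - \frac{415}{3}$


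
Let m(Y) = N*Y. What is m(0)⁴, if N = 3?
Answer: 0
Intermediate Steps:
m(Y) = 3*Y
m(0)⁴ = (3*0)⁴ = 0⁴ = 0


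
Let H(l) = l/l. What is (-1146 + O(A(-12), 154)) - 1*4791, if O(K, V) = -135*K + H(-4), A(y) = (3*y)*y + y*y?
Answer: -83696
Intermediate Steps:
H(l) = 1
A(y) = 4*y² (A(y) = 3*y² + y² = 4*y²)
O(K, V) = 1 - 135*K (O(K, V) = -135*K + 1 = 1 - 135*K)
(-1146 + O(A(-12), 154)) - 1*4791 = (-1146 + (1 - 540*(-12)²)) - 1*4791 = (-1146 + (1 - 540*144)) - 4791 = (-1146 + (1 - 135*576)) - 4791 = (-1146 + (1 - 77760)) - 4791 = (-1146 - 77759) - 4791 = -78905 - 4791 = -83696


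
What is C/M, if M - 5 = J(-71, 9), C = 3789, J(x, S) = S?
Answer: 3789/14 ≈ 270.64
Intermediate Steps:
M = 14 (M = 5 + 9 = 14)
C/M = 3789/14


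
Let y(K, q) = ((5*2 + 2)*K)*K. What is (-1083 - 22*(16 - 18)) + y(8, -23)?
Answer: -271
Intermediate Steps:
y(K, q) = 12*K**2 (y(K, q) = ((10 + 2)*K)*K = (12*K)*K = 12*K**2)
(-1083 - 22*(16 - 18)) + y(8, -23) = (-1083 - 22*(16 - 18)) + 12*8**2 = (-1083 - 22*(-2)) + 12*64 = (-1083 + 44) + 768 = -1039 + 768 = -271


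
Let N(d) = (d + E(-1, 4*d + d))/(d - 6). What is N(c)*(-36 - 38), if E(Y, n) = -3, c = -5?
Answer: -592/11 ≈ -53.818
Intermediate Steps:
N(d) = (-3 + d)/(-6 + d) (N(d) = (d - 3)/(d - 6) = (-3 + d)/(-6 + d))
N(c)*(-36 - 38) = ((-3 - 5)/(-6 - 5))*(-36 - 38) = (-8/(-11))*(-74) = -1/11*(-8)*(-74) = (8/11)*(-74) = -592/11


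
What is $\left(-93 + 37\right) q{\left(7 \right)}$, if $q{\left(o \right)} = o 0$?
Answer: $0$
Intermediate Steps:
$q{\left(o \right)} = 0$
$\left(-93 + 37\right) q{\left(7 \right)} = \left(-93 + 37\right) 0 = \left(-56\right) 0 = 0$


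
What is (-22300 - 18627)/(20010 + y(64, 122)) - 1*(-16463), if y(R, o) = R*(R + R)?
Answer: 464248599/28202 ≈ 16462.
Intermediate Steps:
y(R, o) = 2*R² (y(R, o) = R*(2*R) = 2*R²)
(-22300 - 18627)/(20010 + y(64, 122)) - 1*(-16463) = (-22300 - 18627)/(20010 + 2*64²) - 1*(-16463) = -40927/(20010 + 2*4096) + 16463 = -40927/(20010 + 8192) + 16463 = -40927/28202 + 16463 = 464248599/28202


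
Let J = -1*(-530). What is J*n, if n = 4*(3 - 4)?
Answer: -2120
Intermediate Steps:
J = 530
n = -4 (n = 4*(-1) = -4)
J*n = 530*(-4) = -2120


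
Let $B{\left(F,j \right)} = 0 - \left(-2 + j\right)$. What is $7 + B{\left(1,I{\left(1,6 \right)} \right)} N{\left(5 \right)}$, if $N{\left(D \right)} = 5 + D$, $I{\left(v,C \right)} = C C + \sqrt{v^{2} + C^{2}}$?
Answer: $-333 - 10 \sqrt{37} \approx -393.83$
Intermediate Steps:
$I{\left(v,C \right)} = C^{2} + \sqrt{C^{2} + v^{2}}$
$B{\left(F,j \right)} = 2 - j$
$7 + B{\left(1,I{\left(1,6 \right)} \right)} N{\left(5 \right)} = 7 + \left(2 - \left(6^{2} + \sqrt{6^{2} + 1^{2}}\right)\right) \left(5 + 5\right) = 7 + \left(2 - \left(36 + \sqrt{36 + 1}\right)\right) 10 = 7 + \left(2 - \left(36 + \sqrt{37}\right)\right) 10 = 7 + \left(-34 - \sqrt{37}\right) 10 = 7 - \left(340 + 10 \sqrt{37}\right) = -333 - 10 \sqrt{37}$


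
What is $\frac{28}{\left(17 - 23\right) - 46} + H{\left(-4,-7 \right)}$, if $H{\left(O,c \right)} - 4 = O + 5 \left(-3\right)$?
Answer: $- \frac{202}{13} \approx -15.538$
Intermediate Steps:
$H{\left(O,c \right)} = -11 + O$ ($H{\left(O,c \right)} = 4 + \left(O + 5 \left(-3\right)\right) = 4 + \left(O - 15\right) = 4 + \left(-15 + O\right) = -11 + O$)
$\frac{28}{\left(17 - 23\right) - 46} + H{\left(-4,-7 \right)} = \frac{28}{\left(17 - 23\right) - 46} - 15 = \frac{28}{-6 - 46} - 15 = \frac{28}{-52} - 15 = 28 \left(- \frac{1}{52}\right) - 15 = - \frac{7}{13} - 15 = - \frac{202}{13}$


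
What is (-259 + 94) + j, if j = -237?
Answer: -402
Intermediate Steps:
(-259 + 94) + j = (-259 + 94) - 237 = -165 - 237 = -402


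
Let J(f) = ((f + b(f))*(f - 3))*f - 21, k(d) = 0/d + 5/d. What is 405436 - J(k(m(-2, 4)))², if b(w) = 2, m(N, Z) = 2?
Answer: 25902535/64 ≈ 4.0473e+5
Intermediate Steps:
k(d) = 5/d (k(d) = 0 + 5/d = 5/d)
J(f) = -21 + f*(-3 + f)*(2 + f) (J(f) = ((f + 2)*(f - 3))*f - 21 = ((2 + f)*(-3 + f))*f - 21 = ((-3 + f)*(2 + f))*f - 21 = f*(-3 + f)*(2 + f) - 21 = -21 + f*(-3 + f)*(2 + f))
405436 - J(k(m(-2, 4)))² = 405436 - (-21 + (5/2)³ - (5/2)² - 30/2)² = 405436 - (-21 + (5*(½))³ - (5*(½))² - 30/2)² = 405436 - (-21 + (5/2)³ - (5/2)² - 6*5/2)² = 405436 - (-21 + 125/8 - 1*25/4 - 15)² = 405436 - (-21 + 125/8 - 25/4 - 15)² = 405436 - (-213/8)² = 405436 - 1*45369/64 = 405436 - 45369/64 = 25902535/64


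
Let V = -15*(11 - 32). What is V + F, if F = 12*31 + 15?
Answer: 702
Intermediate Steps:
V = 315 (V = -15*(-21) = 315)
F = 387 (F = 372 + 15 = 387)
V + F = 315 + 387 = 702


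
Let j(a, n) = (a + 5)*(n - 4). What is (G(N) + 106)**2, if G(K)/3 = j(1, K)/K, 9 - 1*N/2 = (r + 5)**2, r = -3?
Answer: 341056/25 ≈ 13642.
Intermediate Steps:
j(a, n) = (-4 + n)*(5 + a) (j(a, n) = (5 + a)*(-4 + n) = (-4 + n)*(5 + a))
N = 10 (N = 18 - 2*(-3 + 5)**2 = 18 - 2*2**2 = 18 - 2*4 = 18 - 8 = 10)
G(K) = 3*(-24 + 6*K)/K (G(K) = 3*((-20 - 4*1 + 5*K + 1*K)/K) = 3*((-20 - 4 + 5*K + K)/K) = 3*((-24 + 6*K)/K) = 3*(-24 + 6*K)/K)
(G(N) + 106)**2 = ((18 - 72/10) + 106)**2 = ((18 - 72*1/10) + 106)**2 = ((18 - 36/5) + 106)**2 = (54/5 + 106)**2 = (584/5)**2 = 341056/25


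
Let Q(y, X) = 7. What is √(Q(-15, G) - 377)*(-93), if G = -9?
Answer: -93*I*√370 ≈ -1788.9*I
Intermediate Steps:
√(Q(-15, G) - 377)*(-93) = √(7 - 377)*(-93) = √(-370)*(-93) = (I*√370)*(-93) = -93*I*√370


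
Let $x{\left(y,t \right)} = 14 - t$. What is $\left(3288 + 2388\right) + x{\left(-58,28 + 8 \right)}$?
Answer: $5654$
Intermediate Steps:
$\left(3288 + 2388\right) + x{\left(-58,28 + 8 \right)} = \left(3288 + 2388\right) + \left(14 - \left(28 + 8\right)\right) = 5676 + \left(14 - 36\right) = 5676 - 22 = 5654$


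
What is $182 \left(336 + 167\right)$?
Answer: $91546$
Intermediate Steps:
$182 \left(336 + 167\right) = 182 \cdot 503 = 91546$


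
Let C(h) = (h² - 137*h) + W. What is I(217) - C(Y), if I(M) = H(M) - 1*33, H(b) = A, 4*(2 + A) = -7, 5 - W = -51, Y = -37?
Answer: -26123/4 ≈ -6530.8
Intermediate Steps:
W = 56 (W = 5 - 1*(-51) = 5 + 51 = 56)
C(h) = 56 + h² - 137*h (C(h) = (h² - 137*h) + 56 = 56 + h² - 137*h)
A = -15/4 (A = -2 + (¼)*(-7) = -2 - 7/4 = -15/4 ≈ -3.7500)
H(b) = -15/4
I(M) = -147/4 (I(M) = -15/4 - 1*33 = -15/4 - 33 = -147/4)
I(217) - C(Y) = -147/4 - (56 + (-37)² - 137*(-37)) = -147/4 - (56 + 1369 + 5069) = -147/4 - 1*6494 = -147/4 - 6494 = -26123/4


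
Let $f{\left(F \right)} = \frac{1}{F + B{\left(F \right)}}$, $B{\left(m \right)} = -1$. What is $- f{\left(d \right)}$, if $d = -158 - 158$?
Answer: $\frac{1}{317} \approx 0.0031546$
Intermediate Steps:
$d = -316$
$f{\left(F \right)} = \frac{1}{-1 + F}$ ($f{\left(F \right)} = \frac{1}{F - 1} = \frac{1}{-1 + F}$)
$- f{\left(d \right)} = - \frac{1}{-1 - 316} = - \frac{1}{-317} = \left(-1\right) \left(- \frac{1}{317}\right) = \frac{1}{317}$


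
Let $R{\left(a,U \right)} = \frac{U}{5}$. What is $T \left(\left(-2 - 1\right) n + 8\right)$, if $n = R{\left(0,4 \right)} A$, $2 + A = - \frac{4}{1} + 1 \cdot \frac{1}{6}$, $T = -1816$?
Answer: $-39952$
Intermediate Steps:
$R{\left(a,U \right)} = \frac{U}{5}$ ($R{\left(a,U \right)} = U \frac{1}{5} = \frac{U}{5}$)
$A = - \frac{35}{6}$ ($A = -2 + \left(- \frac{4}{1} + 1 \cdot \frac{1}{6}\right) = -2 + \left(\left(-4\right) 1 + 1 \cdot \frac{1}{6}\right) = -2 + \left(-4 + \frac{1}{6}\right) = -2 - \frac{23}{6} = - \frac{35}{6} \approx -5.8333$)
$n = - \frac{14}{3}$ ($n = \frac{1}{5} \cdot 4 \left(- \frac{35}{6}\right) = \frac{4}{5} \left(- \frac{35}{6}\right) = - \frac{14}{3} \approx -4.6667$)
$T \left(\left(-2 - 1\right) n + 8\right) = - 1816 \left(\left(-2 - 1\right) \left(- \frac{14}{3}\right) + 8\right) = - 1816 \left(\left(-3\right) \left(- \frac{14}{3}\right) + 8\right) = - 1816 \left(14 + 8\right) = \left(-1816\right) 22 = -39952$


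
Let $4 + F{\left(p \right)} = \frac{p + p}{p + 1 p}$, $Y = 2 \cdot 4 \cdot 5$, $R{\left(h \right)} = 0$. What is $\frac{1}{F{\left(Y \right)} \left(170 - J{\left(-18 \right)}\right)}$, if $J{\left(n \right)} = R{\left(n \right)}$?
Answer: $- \frac{1}{510} \approx -0.0019608$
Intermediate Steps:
$J{\left(n \right)} = 0$
$Y = 40$ ($Y = 8 \cdot 5 = 40$)
$F{\left(p \right)} = -3$ ($F{\left(p \right)} = -4 + \frac{p + p}{p + 1 p} = -4 + \frac{2 p}{p + p} = -4 + \frac{2 p}{2 p} = -4 + 2 p \frac{1}{2 p} = -4 + 1 = -3$)
$\frac{1}{F{\left(Y \right)} \left(170 - J{\left(-18 \right)}\right)} = \frac{1}{\left(-3\right) \left(170 - 0\right)} = \frac{1}{\left(-3\right) \left(170 + 0\right)} = \frac{1}{\left(-3\right) 170} = \frac{1}{-510} = - \frac{1}{510}$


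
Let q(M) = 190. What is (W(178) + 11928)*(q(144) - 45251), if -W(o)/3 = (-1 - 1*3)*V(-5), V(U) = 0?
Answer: -537487608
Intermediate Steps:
W(o) = 0 (W(o) = -3*(-1 - 1*3)*0 = -3*(-1 - 3)*0 = -(-12)*0 = -3*0 = 0)
(W(178) + 11928)*(q(144) - 45251) = (0 + 11928)*(190 - 45251) = 11928*(-45061) = -537487608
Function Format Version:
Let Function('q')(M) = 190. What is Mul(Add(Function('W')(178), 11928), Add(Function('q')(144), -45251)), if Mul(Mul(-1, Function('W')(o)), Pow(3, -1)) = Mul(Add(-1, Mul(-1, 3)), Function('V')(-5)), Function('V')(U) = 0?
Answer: -537487608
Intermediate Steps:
Function('W')(o) = 0 (Function('W')(o) = Mul(-3, Mul(Add(-1, Mul(-1, 3)), 0)) = Mul(-3, Mul(Add(-1, -3), 0)) = Mul(-3, Mul(-4, 0)) = Mul(-3, 0) = 0)
Mul(Add(Function('W')(178), 11928), Add(Function('q')(144), -45251)) = Mul(Add(0, 11928), Add(190, -45251)) = Mul(11928, -45061) = -537487608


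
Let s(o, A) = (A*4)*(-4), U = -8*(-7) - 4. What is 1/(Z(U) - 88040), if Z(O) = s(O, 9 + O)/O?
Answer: -13/1144764 ≈ -1.1356e-5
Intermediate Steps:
U = 52 (U = 56 - 4 = 52)
s(o, A) = -16*A (s(o, A) = (4*A)*(-4) = -16*A)
Z(O) = (-144 - 16*O)/O (Z(O) = (-16*(9 + O))/O = (-144 - 16*O)/O)
1/(Z(U) - 88040) = 1/((-16 - 144/52) - 88040) = 1/((-16 - 144*1/52) - 88040) = 1/((-16 - 36/13) - 88040) = 1/(-244/13 - 88040) = 1/(-1144764/13) = -13/1144764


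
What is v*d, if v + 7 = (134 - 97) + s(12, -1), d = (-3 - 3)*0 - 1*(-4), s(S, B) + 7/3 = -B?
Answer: 344/3 ≈ 114.67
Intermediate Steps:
s(S, B) = -7/3 - B
d = 4 (d = -6*0 + 4 = 0 + 4 = 4)
v = 86/3 (v = -7 + ((134 - 97) + (-7/3 - 1*(-1))) = -7 + (37 + (-7/3 + 1)) = -7 + (37 - 4/3) = -7 + 107/3 = 86/3 ≈ 28.667)
v*d = (86/3)*4 = 344/3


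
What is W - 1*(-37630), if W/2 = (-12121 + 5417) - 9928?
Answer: 4366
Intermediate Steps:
W = -33264 (W = 2*((-12121 + 5417) - 9928) = 2*(-6704 - 9928) = 2*(-16632) = -33264)
W - 1*(-37630) = -33264 - 1*(-37630) = -33264 + 37630 = 4366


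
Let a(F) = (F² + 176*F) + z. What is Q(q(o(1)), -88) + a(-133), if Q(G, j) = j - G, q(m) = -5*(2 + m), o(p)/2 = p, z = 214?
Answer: -5573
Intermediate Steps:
o(p) = 2*p
a(F) = 214 + F² + 176*F (a(F) = (F² + 176*F) + 214 = 214 + F² + 176*F)
q(m) = -10 - 5*m
Q(q(o(1)), -88) + a(-133) = (-88 - (-10 - 10)) + (214 + (-133)² + 176*(-133)) = (-88 - (-10 - 5*2)) + (214 + 17689 - 23408) = (-88 - (-10 - 10)) - 5505 = (-88 - 1*(-20)) - 5505 = (-88 + 20) - 5505 = -68 - 5505 = -5573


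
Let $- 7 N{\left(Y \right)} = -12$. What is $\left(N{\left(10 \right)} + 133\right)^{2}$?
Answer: $\frac{889249}{49} \approx 18148.0$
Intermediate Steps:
$N{\left(Y \right)} = \frac{12}{7}$ ($N{\left(Y \right)} = \left(- \frac{1}{7}\right) \left(-12\right) = \frac{12}{7}$)
$\left(N{\left(10 \right)} + 133\right)^{2} = \left(\frac{12}{7} + 133\right)^{2} = \left(\frac{943}{7}\right)^{2} = \frac{889249}{49}$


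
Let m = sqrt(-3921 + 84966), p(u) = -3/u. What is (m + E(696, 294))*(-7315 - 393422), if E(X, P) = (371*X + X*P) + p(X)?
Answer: -43030689833823/232 - 1202211*sqrt(9005) ≈ -1.8559e+11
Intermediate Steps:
E(X, P) = -3/X + 371*X + P*X (E(X, P) = (371*X + X*P) - 3/X = (371*X + P*X) - 3/X = -3/X + 371*X + P*X)
m = 3*sqrt(9005) (m = sqrt(81045) = 3*sqrt(9005) ≈ 284.68)
(m + E(696, 294))*(-7315 - 393422) = (3*sqrt(9005) + (-3 + 696**2*(371 + 294))/696)*(-7315 - 393422) = (3*sqrt(9005) + (-3 + 484416*665)/696)*(-400737) = (3*sqrt(9005) + (-3 + 322136640)/696)*(-400737) = (3*sqrt(9005) + (1/696)*322136637)*(-400737) = (3*sqrt(9005) + 107378879/232)*(-400737) = (107378879/232 + 3*sqrt(9005))*(-400737) = -43030689833823/232 - 1202211*sqrt(9005)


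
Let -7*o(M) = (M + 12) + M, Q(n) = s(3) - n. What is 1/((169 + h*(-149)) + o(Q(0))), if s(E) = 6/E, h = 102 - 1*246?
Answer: 7/151359 ≈ 4.6248e-5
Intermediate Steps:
h = -144 (h = 102 - 246 = -144)
Q(n) = 2 - n (Q(n) = 6/3 - n = 6*(⅓) - n = 2 - n)
o(M) = -12/7 - 2*M/7 (o(M) = -((M + 12) + M)/7 = -((12 + M) + M)/7 = -(12 + 2*M)/7 = -12/7 - 2*M/7)
1/((169 + h*(-149)) + o(Q(0))) = 1/((169 - 144*(-149)) + (-12/7 - 2*(2 - 1*0)/7)) = 1/((169 + 21456) + (-12/7 - 2*(2 + 0)/7)) = 1/(21625 + (-12/7 - 2/7*2)) = 1/(21625 + (-12/7 - 4/7)) = 1/(21625 - 16/7) = 1/(151359/7) = 7/151359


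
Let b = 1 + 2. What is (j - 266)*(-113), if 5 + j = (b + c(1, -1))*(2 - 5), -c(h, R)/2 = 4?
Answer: 28928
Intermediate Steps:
b = 3
c(h, R) = -8 (c(h, R) = -2*4 = -8)
j = 10 (j = -5 + (3 - 8)*(2 - 5) = -5 - 5*(-3) = -5 + 15 = 10)
(j - 266)*(-113) = (10 - 266)*(-113) = -256*(-113) = 28928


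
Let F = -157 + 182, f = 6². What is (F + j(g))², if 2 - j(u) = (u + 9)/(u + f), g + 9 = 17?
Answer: 1371241/1936 ≈ 708.29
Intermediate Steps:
g = 8 (g = -9 + 17 = 8)
f = 36
F = 25
j(u) = 2 - (9 + u)/(36 + u) (j(u) = 2 - (u + 9)/(u + 36) = 2 - (9 + u)/(36 + u))
(F + j(g))² = (25 + (63 + 8)/(36 + 8))² = (25 + 71/44)² = (1171/44)² = 1371241/1936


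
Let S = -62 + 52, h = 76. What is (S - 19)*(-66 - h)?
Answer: 4118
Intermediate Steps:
S = -10
(S - 19)*(-66 - h) = (-10 - 19)*(-66 - 1*76) = -29*(-66 - 76) = -29*(-142) = 4118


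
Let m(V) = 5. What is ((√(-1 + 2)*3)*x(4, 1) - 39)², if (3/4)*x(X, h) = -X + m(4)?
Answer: 1225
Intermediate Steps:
x(X, h) = 20/3 - 4*X/3 (x(X, h) = 4*(-X + 5)/3 = 4*(5 - X)/3 = 20/3 - 4*X/3)
((√(-1 + 2)*3)*x(4, 1) - 39)² = ((√(-1 + 2)*3)*(20/3 - 4/3*4) - 39)² = ((√1*3)*(20/3 - 16/3) - 39)² = ((1*3)*(4/3) - 39)² = (3*(4/3) - 39)² = (4 - 39)² = (-35)² = 1225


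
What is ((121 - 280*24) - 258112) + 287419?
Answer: 22708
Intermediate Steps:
((121 - 280*24) - 258112) + 287419 = ((121 - 6720) - 258112) + 287419 = (-6599 - 258112) + 287419 = -264711 + 287419 = 22708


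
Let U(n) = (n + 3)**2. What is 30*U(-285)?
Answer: 2385720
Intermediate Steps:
U(n) = (3 + n)**2
30*U(-285) = 30*(3 - 285)**2 = 30*(-282)**2 = 30*79524 = 2385720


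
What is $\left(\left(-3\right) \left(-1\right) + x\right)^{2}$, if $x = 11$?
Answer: $196$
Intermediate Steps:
$\left(\left(-3\right) \left(-1\right) + x\right)^{2} = \left(\left(-3\right) \left(-1\right) + 11\right)^{2} = \left(3 + 11\right)^{2} = 14^{2} = 196$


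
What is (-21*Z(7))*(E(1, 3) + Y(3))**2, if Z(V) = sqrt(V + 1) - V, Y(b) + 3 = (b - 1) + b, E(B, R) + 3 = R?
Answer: 588 - 168*sqrt(2) ≈ 350.41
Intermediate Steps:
E(B, R) = -3 + R
Y(b) = -4 + 2*b (Y(b) = -3 + ((b - 1) + b) = -3 + ((-1 + b) + b) = -3 + (-1 + 2*b) = -4 + 2*b)
Z(V) = sqrt(1 + V) - V
(-21*Z(7))*(E(1, 3) + Y(3))**2 = (-21*(sqrt(1 + 7) - 1*7))*((-3 + 3) + (-4 + 2*3))**2 = (-21*(sqrt(8) - 7))*(0 + (-4 + 6))**2 = (-21*(2*sqrt(2) - 7))*(0 + 2)**2 = -21*(-7 + 2*sqrt(2))*2**2 = (147 - 42*sqrt(2))*4 = 588 - 168*sqrt(2)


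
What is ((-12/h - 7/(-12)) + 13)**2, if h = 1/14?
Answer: 3433609/144 ≈ 23845.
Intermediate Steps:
h = 1/14 ≈ 0.071429
((-12/h - 7/(-12)) + 13)**2 = ((-12/1/14 - 7/(-12)) + 13)**2 = ((-12*14 - 7*(-1/12)) + 13)**2 = ((-168 + 7/12) + 13)**2 = (-2009/12 + 13)**2 = (-1853/12)**2 = 3433609/144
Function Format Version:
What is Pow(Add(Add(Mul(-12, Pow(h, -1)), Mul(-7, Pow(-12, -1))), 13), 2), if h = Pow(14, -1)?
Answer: Rational(3433609, 144) ≈ 23845.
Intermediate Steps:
h = Rational(1, 14) ≈ 0.071429
Pow(Add(Add(Mul(-12, Pow(h, -1)), Mul(-7, Pow(-12, -1))), 13), 2) = Pow(Add(Add(Mul(-12, Pow(Rational(1, 14), -1)), Mul(-7, Pow(-12, -1))), 13), 2) = Pow(Add(Add(Mul(-12, 14), Mul(-7, Rational(-1, 12))), 13), 2) = Pow(Add(Add(-168, Rational(7, 12)), 13), 2) = Pow(Add(Rational(-2009, 12), 13), 2) = Pow(Rational(-1853, 12), 2) = Rational(3433609, 144)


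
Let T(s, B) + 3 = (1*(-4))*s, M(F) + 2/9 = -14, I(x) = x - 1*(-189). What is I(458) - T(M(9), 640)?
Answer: 5338/9 ≈ 593.11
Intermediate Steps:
I(x) = 189 + x (I(x) = x + 189 = 189 + x)
M(F) = -128/9 (M(F) = -2/9 - 14 = -128/9)
T(s, B) = -3 - 4*s (T(s, B) = -3 + (1*(-4))*s = -3 - 4*s)
I(458) - T(M(9), 640) = (189 + 458) - (-3 - 4*(-128/9)) = 647 - (-3 + 512/9) = 647 - 1*485/9 = 647 - 485/9 = 5338/9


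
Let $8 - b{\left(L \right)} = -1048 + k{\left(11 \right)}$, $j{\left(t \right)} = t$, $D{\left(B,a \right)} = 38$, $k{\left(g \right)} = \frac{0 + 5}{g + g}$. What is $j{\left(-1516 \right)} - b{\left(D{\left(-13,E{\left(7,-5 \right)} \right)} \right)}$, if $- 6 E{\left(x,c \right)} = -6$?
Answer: $- \frac{56579}{22} \approx -2571.8$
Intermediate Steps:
$k{\left(g \right)} = \frac{5}{2 g}$
$E{\left(x,c \right)} = 1$ ($E{\left(x,c \right)} = \left(- \frac{1}{6}\right) \left(-6\right) = 1$)
$b{\left(L \right)} = \frac{23227}{22}$ ($b{\left(L \right)} = 8 - \left(-1048 + \frac{5}{2 \cdot 11}\right) = 8 - \left(-1048 + \frac{5}{2} \cdot \frac{1}{11}\right) = 8 - \left(-1048 + \frac{5}{22}\right) = 8 - - \frac{23051}{22} = 8 + \frac{23051}{22} = \frac{23227}{22}$)
$j{\left(-1516 \right)} - b{\left(D{\left(-13,E{\left(7,-5 \right)} \right)} \right)} = -1516 - \frac{23227}{22} = - \frac{56579}{22}$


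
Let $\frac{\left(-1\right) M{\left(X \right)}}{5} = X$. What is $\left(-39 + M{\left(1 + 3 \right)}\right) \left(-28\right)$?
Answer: $1652$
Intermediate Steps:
$M{\left(X \right)} = - 5 X$
$\left(-39 + M{\left(1 + 3 \right)}\right) \left(-28\right) = \left(-39 - 5 \left(1 + 3\right)\right) \left(-28\right) = \left(-39 - 20\right) \left(-28\right) = \left(-59\right) \left(-28\right) = 1652$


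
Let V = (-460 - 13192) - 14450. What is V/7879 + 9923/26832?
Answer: -675849547/211409328 ≈ -3.1969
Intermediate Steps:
V = -28102 (V = -13652 - 14450 = -28102)
V/7879 + 9923/26832 = -28102/7879 + 9923/26832 = -675849547/211409328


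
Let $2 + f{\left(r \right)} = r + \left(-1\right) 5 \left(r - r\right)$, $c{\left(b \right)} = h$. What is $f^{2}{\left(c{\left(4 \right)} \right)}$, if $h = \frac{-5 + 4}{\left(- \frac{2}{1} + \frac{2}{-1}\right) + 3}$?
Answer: $1$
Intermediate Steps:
$h = 1$ ($h = - \frac{1}{\left(\left(-2\right) 1 + 2 \left(-1\right)\right) + 3} = - \frac{1}{\left(-2 - 2\right) + 3} = - \frac{1}{-4 + 3} = - \frac{1}{-1} = \left(-1\right) \left(-1\right) = 1$)
$c{\left(b \right)} = 1$
$f{\left(r \right)} = -2 + r$ ($f{\left(r \right)} = -2 + \left(r + \left(-1\right) 5 \left(r - r\right)\right) = -2 + \left(r - 0\right) = -2 + \left(r + 0\right) = -2 + r$)
$f^{2}{\left(c{\left(4 \right)} \right)} = \left(-2 + 1\right)^{2} = \left(-1\right)^{2} = 1$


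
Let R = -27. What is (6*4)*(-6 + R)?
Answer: -792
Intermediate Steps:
(6*4)*(-6 + R) = (6*4)*(-6 - 27) = 24*(-33) = -792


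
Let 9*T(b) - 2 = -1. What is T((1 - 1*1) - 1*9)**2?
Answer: 1/81 ≈ 0.012346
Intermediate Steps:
T(b) = 1/9 (T(b) = 2/9 + (1/9)*(-1) = 2/9 - 1/9 = 1/9)
T((1 - 1*1) - 1*9)**2 = (1/9)**2 = 1/81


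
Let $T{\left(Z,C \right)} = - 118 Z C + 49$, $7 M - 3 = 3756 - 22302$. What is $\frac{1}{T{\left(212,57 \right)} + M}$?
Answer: $- \frac{1}{1428512} \approx -7.0003 \cdot 10^{-7}$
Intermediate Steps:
$M = -2649$ ($M = \frac{3}{7} + \frac{3756 - 22302}{7} = \frac{3}{7} + \frac{1}{7} \left(-18546\right) = \frac{3}{7} - \frac{18546}{7} = -2649$)
$T{\left(Z,C \right)} = 49 - 118 C Z$ ($T{\left(Z,C \right)} = - 118 C Z + 49 = 49 - 118 C Z$)
$\frac{1}{T{\left(212,57 \right)} + M} = \frac{1}{\left(49 - 6726 \cdot 212\right) - 2649} = \frac{1}{\left(49 - 1425912\right) - 2649} = \frac{1}{-1425863 - 2649} = \frac{1}{-1428512} = - \frac{1}{1428512}$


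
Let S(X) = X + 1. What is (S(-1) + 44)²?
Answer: 1936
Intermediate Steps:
S(X) = 1 + X
(S(-1) + 44)² = ((1 - 1) + 44)² = (0 + 44)² = 44² = 1936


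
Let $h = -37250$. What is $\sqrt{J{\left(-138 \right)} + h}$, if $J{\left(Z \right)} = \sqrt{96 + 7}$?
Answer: $\sqrt{-37250 + \sqrt{103}} \approx 192.98 i$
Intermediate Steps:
$J{\left(Z \right)} = \sqrt{103}$
$\sqrt{J{\left(-138 \right)} + h} = \sqrt{\sqrt{103} - 37250} = \sqrt{-37250 + \sqrt{103}}$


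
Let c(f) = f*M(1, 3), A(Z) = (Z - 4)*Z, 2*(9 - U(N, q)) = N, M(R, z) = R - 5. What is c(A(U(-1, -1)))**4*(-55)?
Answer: -104941636855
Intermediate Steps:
M(R, z) = -5 + R
U(N, q) = 9 - N/2
A(Z) = Z*(-4 + Z) (A(Z) = (-4 + Z)*Z = Z*(-4 + Z))
c(f) = -4*f (c(f) = f*(-5 + 1) = f*(-4) = -4*f)
c(A(U(-1, -1)))**4*(-55) = (-4*(9 - 1/2*(-1))*(-4 + (9 - 1/2*(-1))))**4*(-55) = (-4*(9 + 1/2)*(-4 + (9 + 1/2)))**4*(-55) = (-38*(-4 + 19/2))**4*(-55) = (-38*11/2)**4*(-55) = (-4*209/4)**4*(-55) = (-209)**4*(-55) = 1908029761*(-55) = -104941636855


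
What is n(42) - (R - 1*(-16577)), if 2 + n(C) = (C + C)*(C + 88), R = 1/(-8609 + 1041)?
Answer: -42827311/7568 ≈ -5659.0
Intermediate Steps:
R = -1/7568 (R = 1/(-7568) = -1/7568 ≈ -0.00013214)
n(C) = -2 + 2*C*(88 + C) (n(C) = -2 + (C + C)*(C + 88) = -2 + (2*C)*(88 + C) = -2 + 2*C*(88 + C))
n(42) - (R - 1*(-16577)) = (-2 + 2*42² + 176*42) - (-1/7568 - 1*(-16577)) = (-2 + 2*1764 + 7392) - (-1/7568 + 16577) = (-2 + 3528 + 7392) - 1*125454735/7568 = 10918 - 125454735/7568 = -42827311/7568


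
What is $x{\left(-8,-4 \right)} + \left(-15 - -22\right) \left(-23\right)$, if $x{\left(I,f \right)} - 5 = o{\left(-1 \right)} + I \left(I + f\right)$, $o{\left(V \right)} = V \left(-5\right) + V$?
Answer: $-56$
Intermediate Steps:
$o{\left(V \right)} = - 4 V$ ($o{\left(V \right)} = - 5 V + V = - 4 V$)
$x{\left(I,f \right)} = 9 + I \left(I + f\right)$ ($x{\left(I,f \right)} = 5 + \left(\left(-4\right) \left(-1\right) + I \left(I + f\right)\right) = 5 + \left(4 + I \left(I + f\right)\right) = 9 + I \left(I + f\right)$)
$x{\left(-8,-4 \right)} + \left(-15 - -22\right) \left(-23\right) = \left(9 + \left(-8\right)^{2} - -32\right) + \left(-15 - -22\right) \left(-23\right) = \left(9 + 64 + 32\right) + \left(-15 + 22\right) \left(-23\right) = 105 + 7 \left(-23\right) = 105 - 161 = -56$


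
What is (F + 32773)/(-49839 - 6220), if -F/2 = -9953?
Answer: -52679/56059 ≈ -0.93971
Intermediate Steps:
F = 19906 (F = -2*(-9953) = 19906)
(F + 32773)/(-49839 - 6220) = (19906 + 32773)/(-49839 - 6220) = 52679/(-56059) = 52679*(-1/56059) = -52679/56059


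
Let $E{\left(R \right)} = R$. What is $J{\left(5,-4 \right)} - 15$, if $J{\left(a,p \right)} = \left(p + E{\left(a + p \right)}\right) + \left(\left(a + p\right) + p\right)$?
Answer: $-21$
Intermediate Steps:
$J{\left(a,p \right)} = 2 a + 4 p$ ($J{\left(a,p \right)} = \left(p + \left(a + p\right)\right) + \left(\left(a + p\right) + p\right) = \left(a + 2 p\right) + \left(a + 2 p\right) = 2 a + 4 p$)
$J{\left(5,-4 \right)} - 15 = \left(2 \cdot 5 + 4 \left(-4\right)\right) - 15 = \left(10 - 16\right) - 15 = -6 - 15 = -21$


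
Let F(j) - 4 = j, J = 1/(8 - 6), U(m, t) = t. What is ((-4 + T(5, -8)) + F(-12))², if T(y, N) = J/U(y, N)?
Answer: 37249/256 ≈ 145.50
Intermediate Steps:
J = ½ (J = 1/2 = ½ ≈ 0.50000)
F(j) = 4 + j
T(y, N) = 1/(2*N)
((-4 + T(5, -8)) + F(-12))² = ((-4 + (½)/(-8)) + (4 - 12))² = ((-4 + (½)*(-⅛)) - 8)² = ((-4 - 1/16) - 8)² = (-65/16 - 8)² = (-193/16)² = 37249/256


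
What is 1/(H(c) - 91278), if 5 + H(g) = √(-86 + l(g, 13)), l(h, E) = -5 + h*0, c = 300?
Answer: -91283/8332586180 - I*√91/8332586180 ≈ -1.0955e-5 - 1.1448e-9*I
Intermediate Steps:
l(h, E) = -5 (l(h, E) = -5 + 0 = -5)
H(g) = -5 + I*√91 (H(g) = -5 + √(-86 - 5) = -5 + √(-91) = -5 + I*√91)
1/(H(c) - 91278) = 1/((-5 + I*√91) - 91278) = 1/(-91283 + I*√91)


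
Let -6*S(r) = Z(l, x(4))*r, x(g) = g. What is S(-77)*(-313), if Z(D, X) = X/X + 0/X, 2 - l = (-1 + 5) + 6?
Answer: -24101/6 ≈ -4016.8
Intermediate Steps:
l = -8 (l = 2 - ((-1 + 5) + 6) = 2 - (4 + 6) = 2 - 1*10 = 2 - 10 = -8)
Z(D, X) = 1 (Z(D, X) = 1 + 0 = 1)
S(r) = -r/6
S(-77)*(-313) = -1/6*(-77)*(-313) = (77/6)*(-313) = -24101/6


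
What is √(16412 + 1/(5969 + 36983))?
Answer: 5*√302780771202/21476 ≈ 128.11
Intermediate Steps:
√(16412 + 1/(5969 + 36983)) = √(16412 + 1/42952) = √(704928225/42952) = 5*√302780771202/21476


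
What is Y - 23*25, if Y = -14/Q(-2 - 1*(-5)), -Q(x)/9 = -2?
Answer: -5182/9 ≈ -575.78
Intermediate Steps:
Q(x) = 18 (Q(x) = -9*(-2) = 18)
Y = -7/9 (Y = -14/18 = -14*1/18 = -7/9 ≈ -0.77778)
Y - 23*25 = -7/9 - 23*25 = -7/9 - 575 = -5182/9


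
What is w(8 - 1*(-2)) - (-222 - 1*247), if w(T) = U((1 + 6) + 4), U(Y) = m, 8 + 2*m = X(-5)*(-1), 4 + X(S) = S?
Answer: 939/2 ≈ 469.50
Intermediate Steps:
X(S) = -4 + S
m = ½ (m = -4 + ((-4 - 5)*(-1))/2 = -4 + (-9*(-1))/2 = -4 + (½)*9 = -4 + 9/2 = ½ ≈ 0.50000)
U(Y) = ½
w(T) = ½
w(8 - 1*(-2)) - (-222 - 1*247) = ½ - (-222 - 1*247) = ½ - (-222 - 247) = ½ - 1*(-469) = ½ + 469 = 939/2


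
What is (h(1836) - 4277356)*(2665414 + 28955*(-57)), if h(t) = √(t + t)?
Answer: -4341426515524 + 6089874*√102 ≈ -4.3414e+12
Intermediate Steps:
h(t) = √2*√t (h(t) = √(2*t) = √2*√t)
(h(1836) - 4277356)*(2665414 + 28955*(-57)) = (√2*√1836 - 4277356)*(2665414 + 28955*(-57)) = (√2*(6*√51) - 4277356)*(2665414 - 1650435) = (6*√102 - 4277356)*1014979 = (-4277356 + 6*√102)*1014979 = -4341426515524 + 6089874*√102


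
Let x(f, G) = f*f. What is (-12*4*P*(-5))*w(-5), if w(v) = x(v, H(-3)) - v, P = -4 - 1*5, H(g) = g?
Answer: -64800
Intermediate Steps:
x(f, G) = f²
P = -9 (P = -4 - 5 = -9)
w(v) = v² - v
(-12*4*P*(-5))*w(-5) = (-12*4*(-9)*(-5))*(-5*(-1 - 5)) = (-(-432)*(-5))*(-5*(-6)) = -12*180*30 = -2160*30 = -64800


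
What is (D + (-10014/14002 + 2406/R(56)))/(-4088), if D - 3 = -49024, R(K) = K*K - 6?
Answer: 537101186617/44790437720 ≈ 11.991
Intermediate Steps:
R(K) = -6 + K² (R(K) = K² - 6 = -6 + K²)
D = -49021 (D = 3 - 49024 = -49021)
(D + (-10014/14002 + 2406/R(56)))/(-4088) = (-49021 + (-10014/14002 + 2406/(-6 + 56²)))/(-4088) = (-49021 + (-10014*1/14002 + 2406/(-6 + 3136)))*(-1/4088) = (-49021 + (-5007/7001 + 2406/3130))*(-1/4088) = (-49021 + (-5007/7001 + 2406*(1/3130)))*(-1/4088) = (-49021 + (-5007/7001 + 1203/1565))*(-1/4088) = (-49021 + 586248/10956565)*(-1/4088) = -537101186617/10956565*(-1/4088) = 537101186617/44790437720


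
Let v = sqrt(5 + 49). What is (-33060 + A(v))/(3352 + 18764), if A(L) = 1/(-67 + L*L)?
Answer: -429781/287508 ≈ -1.4948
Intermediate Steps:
v = 3*sqrt(6) (v = sqrt(54) = 3*sqrt(6) ≈ 7.3485)
A(L) = 1/(-67 + L**2)
(-33060 + A(v))/(3352 + 18764) = (-33060 + 1/(-67 + (3*sqrt(6))**2))/(3352 + 18764) = (-33060 + 1/(-67 + 54))/22116 = (-33060 + 1/(-13))*(1/22116) = (-33060 - 1/13)*(1/22116) = -429781/13*1/22116 = -429781/287508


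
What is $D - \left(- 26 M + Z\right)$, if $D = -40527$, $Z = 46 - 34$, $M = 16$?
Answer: $-40123$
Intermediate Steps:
$Z = 12$ ($Z = 46 - 34 = 12$)
$D - \left(- 26 M + Z\right) = -40527 - \left(\left(-26\right) 16 + 12\right) = -40527 - \left(-416 + 12\right) = -40527 - -404 = -40527 + 404 = -40123$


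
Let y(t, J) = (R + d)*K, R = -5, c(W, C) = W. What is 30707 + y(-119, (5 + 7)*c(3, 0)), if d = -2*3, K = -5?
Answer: 30762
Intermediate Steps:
d = -6
y(t, J) = 55 (y(t, J) = (-5 - 6)*(-5) = -11*(-5) = 55)
30707 + y(-119, (5 + 7)*c(3, 0)) = 30707 + 55 = 30762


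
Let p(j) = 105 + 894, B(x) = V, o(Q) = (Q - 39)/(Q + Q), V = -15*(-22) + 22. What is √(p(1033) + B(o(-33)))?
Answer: √1351 ≈ 36.756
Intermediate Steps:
V = 352 (V = 330 + 22 = 352)
o(Q) = (-39 + Q)/(2*Q) (o(Q) = (-39 + Q)/((2*Q)) = (-39 + Q)*(1/(2*Q)) = (-39 + Q)/(2*Q))
B(x) = 352
p(j) = 999
√(p(1033) + B(o(-33))) = √(999 + 352) = √1351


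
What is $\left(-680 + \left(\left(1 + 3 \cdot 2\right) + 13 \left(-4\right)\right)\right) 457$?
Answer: $-331325$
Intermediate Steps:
$\left(-680 + \left(\left(1 + 3 \cdot 2\right) + 13 \left(-4\right)\right)\right) 457 = \left(-680 + \left(\left(1 + 6\right) - 52\right)\right) 457 = \left(-680 + \left(7 - 52\right)\right) 457 = \left(-680 - 45\right) 457 = \left(-725\right) 457 = -331325$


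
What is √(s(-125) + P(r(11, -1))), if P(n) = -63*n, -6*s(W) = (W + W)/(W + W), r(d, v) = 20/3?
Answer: I*√15126/6 ≈ 20.498*I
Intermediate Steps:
r(d, v) = 20/3 (r(d, v) = 20*(⅓) = 20/3)
s(W) = -⅙ (s(W) = -(W + W)/(6*(W + W)) = -2*W/(6*(2*W)) = -2*W*1/(2*W)/6 = -⅙*1 = -⅙)
√(s(-125) + P(r(11, -1))) = √(-⅙ - 63*20/3) = √(-⅙ - 420) = √(-2521/6) = I*√15126/6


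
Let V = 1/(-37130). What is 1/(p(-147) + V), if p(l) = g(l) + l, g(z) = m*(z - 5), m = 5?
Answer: -37130/33676911 ≈ -0.0011025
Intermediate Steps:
g(z) = -25 + 5*z (g(z) = 5*(z - 5) = 5*(-5 + z) = -25 + 5*z)
p(l) = -25 + 6*l (p(l) = (-25 + 5*l) + l = -25 + 6*l)
V = -1/37130 ≈ -2.6932e-5
1/(p(-147) + V) = 1/((-25 + 6*(-147)) - 1/37130) = 1/((-25 - 882) - 1/37130) = 1/(-907 - 1/37130) = 1/(-33676911/37130) = -37130/33676911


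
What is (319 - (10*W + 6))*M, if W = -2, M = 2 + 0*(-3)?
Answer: 666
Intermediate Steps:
M = 2 (M = 2 + 0 = 2)
(319 - (10*W + 6))*M = (319 - (10*(-2) + 6))*2 = (319 - (-20 + 6))*2 = (319 - 1*(-14))*2 = (319 + 14)*2 = 333*2 = 666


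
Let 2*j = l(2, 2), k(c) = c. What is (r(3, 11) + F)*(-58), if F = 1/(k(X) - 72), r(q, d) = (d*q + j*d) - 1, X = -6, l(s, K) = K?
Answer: -97237/39 ≈ -2493.3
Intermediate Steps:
j = 1 (j = (½)*2 = 1)
r(q, d) = -1 + d + d*q (r(q, d) = (d*q + 1*d) - 1 = (d*q + d) - 1 = (d + d*q) - 1 = -1 + d + d*q)
F = -1/78 (F = 1/(-6 - 72) = 1/(-78) = -1/78 ≈ -0.012821)
(r(3, 11) + F)*(-58) = ((-1 + 11 + 11*3) - 1/78)*(-58) = ((-1 + 11 + 33) - 1/78)*(-58) = (43 - 1/78)*(-58) = (3353/78)*(-58) = -97237/39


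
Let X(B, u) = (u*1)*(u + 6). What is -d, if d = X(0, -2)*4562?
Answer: 36496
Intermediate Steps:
X(B, u) = u*(6 + u)
d = -36496 (d = -2*(6 - 2)*4562 = -2*4*4562 = -8*4562 = -36496)
-d = -1*(-36496) = 36496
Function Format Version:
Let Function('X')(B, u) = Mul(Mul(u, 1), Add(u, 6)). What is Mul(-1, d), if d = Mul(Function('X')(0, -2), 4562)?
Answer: 36496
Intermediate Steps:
Function('X')(B, u) = Mul(u, Add(6, u))
d = -36496 (d = Mul(Mul(-2, Add(6, -2)), 4562) = Mul(Mul(-2, 4), 4562) = Mul(-8, 4562) = -36496)
Mul(-1, d) = Mul(-1, -36496) = 36496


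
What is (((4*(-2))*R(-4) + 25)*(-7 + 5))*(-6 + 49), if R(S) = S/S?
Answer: -1462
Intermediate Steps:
R(S) = 1
(((4*(-2))*R(-4) + 25)*(-7 + 5))*(-6 + 49) = (((4*(-2))*1 + 25)*(-7 + 5))*(-6 + 49) = ((-8*1 + 25)*(-2))*43 = ((-8 + 25)*(-2))*43 = (17*(-2))*43 = -34*43 = -1462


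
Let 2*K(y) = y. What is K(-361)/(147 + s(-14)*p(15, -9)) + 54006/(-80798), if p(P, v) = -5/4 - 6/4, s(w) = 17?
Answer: -39996281/16199999 ≈ -2.4689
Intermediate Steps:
p(P, v) = -11/4 (p(P, v) = -5*¼ - 6*¼ = -5/4 - 3/2 = -11/4)
K(y) = y/2
K(-361)/(147 + s(-14)*p(15, -9)) + 54006/(-80798) = ((½)*(-361))/(147 + 17*(-11/4)) + 54006/(-80798) = -361/(2*(147 - 187/4)) + 54006*(-1/80798) = -361/(2*401/4) - 27003/40399 = -361/2*4/401 - 27003/40399 = -722/401 - 27003/40399 = -39996281/16199999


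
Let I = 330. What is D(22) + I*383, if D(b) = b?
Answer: 126412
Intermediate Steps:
D(22) + I*383 = 22 + 330*383 = 22 + 126390 = 126412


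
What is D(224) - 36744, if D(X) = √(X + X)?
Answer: -36744 + 8*√7 ≈ -36723.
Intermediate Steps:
D(X) = √2*√X (D(X) = √(2*X) = √2*√X)
D(224) - 36744 = √2*√224 - 36744 = √2*(4*√14) - 36744 = 8*√7 - 36744 = -36744 + 8*√7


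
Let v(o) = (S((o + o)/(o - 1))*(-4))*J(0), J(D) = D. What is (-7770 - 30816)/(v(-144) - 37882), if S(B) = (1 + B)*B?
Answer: 19293/18941 ≈ 1.0186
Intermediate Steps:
S(B) = B*(1 + B)
v(o) = 0 (v(o) = ((((o + o)/(o - 1))*(1 + (o + o)/(o - 1)))*(-4))*0 = ((((2*o)/(-1 + o))*(1 + (2*o)/(-1 + o)))*(-4))*0 = (((2*o/(-1 + o))*(1 + 2*o/(-1 + o)))*(-4))*0 = ((2*o*(1 + 2*o/(-1 + o))/(-1 + o))*(-4))*0 = -8*o*(1 + 2*o/(-1 + o))/(-1 + o)*0 = 0)
(-7770 - 30816)/(v(-144) - 37882) = (-7770 - 30816)/(0 - 37882) = -38586/(-37882) = -38586*(-1/37882) = 19293/18941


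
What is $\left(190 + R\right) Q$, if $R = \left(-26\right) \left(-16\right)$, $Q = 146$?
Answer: $88476$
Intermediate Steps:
$R = 416$
$\left(190 + R\right) Q = \left(190 + 416\right) 146 = 606 \cdot 146 = 88476$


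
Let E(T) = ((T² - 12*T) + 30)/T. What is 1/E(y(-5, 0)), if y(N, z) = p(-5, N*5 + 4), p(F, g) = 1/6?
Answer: 6/1009 ≈ 0.0059465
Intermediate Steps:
p(F, g) = ⅙
y(N, z) = ⅙
E(T) = (30 + T² - 12*T)/T
1/E(y(-5, 0)) = 1/(-12 + ⅙ + 30/(⅙)) = 1/(-12 + ⅙ + 30*6) = 1/(-12 + ⅙ + 180) = 1/(1009/6) = 6/1009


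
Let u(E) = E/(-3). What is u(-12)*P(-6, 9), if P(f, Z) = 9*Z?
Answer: 324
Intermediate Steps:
u(E) = -E/3 (u(E) = E*(-⅓) = -E/3)
u(-12)*P(-6, 9) = (-⅓*(-12))*(9*9) = 4*81 = 324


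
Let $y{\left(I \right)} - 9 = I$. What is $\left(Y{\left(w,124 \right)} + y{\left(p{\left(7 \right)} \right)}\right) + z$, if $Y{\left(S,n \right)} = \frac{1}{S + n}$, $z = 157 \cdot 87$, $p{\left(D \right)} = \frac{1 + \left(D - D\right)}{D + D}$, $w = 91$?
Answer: $\frac{41140909}{3010} \approx 13668.0$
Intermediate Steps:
$p{\left(D \right)} = \frac{1}{2 D}$ ($p{\left(D \right)} = \frac{1 + 0}{2 D} = 1 \frac{1}{2 D} = \frac{1}{2 D}$)
$z = 13659$
$y{\left(I \right)} = 9 + I$
$\left(Y{\left(w,124 \right)} + y{\left(p{\left(7 \right)} \right)}\right) + z = \left(\frac{1}{91 + 124} + \left(9 + \frac{1}{2 \cdot 7}\right)\right) + 13659 = \left(\frac{1}{215} + \left(9 + \frac{1}{2} \cdot \frac{1}{7}\right)\right) + 13659 = \left(\frac{1}{215} + \left(9 + \frac{1}{14}\right)\right) + 13659 = \left(\frac{1}{215} + \frac{127}{14}\right) + 13659 = \frac{27319}{3010} + 13659 = \frac{41140909}{3010}$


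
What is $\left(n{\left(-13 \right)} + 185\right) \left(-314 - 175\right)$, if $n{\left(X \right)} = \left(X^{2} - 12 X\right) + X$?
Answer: $-243033$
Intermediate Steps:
$n{\left(X \right)} = X^{2} - 11 X$
$\left(n{\left(-13 \right)} + 185\right) \left(-314 - 175\right) = \left(- 13 \left(-11 - 13\right) + 185\right) \left(-314 - 175\right) = \left(\left(-13\right) \left(-24\right) + 185\right) \left(-489\right) = \left(312 + 185\right) \left(-489\right) = 497 \left(-489\right) = -243033$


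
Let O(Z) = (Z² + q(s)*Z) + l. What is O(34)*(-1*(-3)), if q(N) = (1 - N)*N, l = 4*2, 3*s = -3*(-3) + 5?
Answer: 5240/3 ≈ 1746.7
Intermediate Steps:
s = 14/3 (s = (-3*(-3) + 5)/3 = (9 + 5)/3 = (⅓)*14 = 14/3 ≈ 4.6667)
l = 8
q(N) = N*(1 - N)
O(Z) = 8 + Z² - 154*Z/9 (O(Z) = (Z² + (14*(1 - 1*14/3)/3)*Z) + 8 = (Z² + (14*(1 - 14/3)/3)*Z) + 8 = (Z² + ((14/3)*(-11/3))*Z) + 8 = (Z² - 154*Z/9) + 8 = 8 + Z² - 154*Z/9)
O(34)*(-1*(-3)) = (8 + 34² - 154/9*34)*(-1*(-3)) = (8 + 1156 - 5236/9)*3 = (5240/9)*3 = 5240/3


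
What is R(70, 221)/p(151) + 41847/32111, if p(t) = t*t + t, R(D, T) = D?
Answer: 481360057/368505836 ≈ 1.3062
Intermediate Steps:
p(t) = t + t**2 (p(t) = t**2 + t = t + t**2)
R(70, 221)/p(151) + 41847/32111 = 70/((151*(1 + 151))) + 41847/32111 = 70/((151*152)) + 41847*(1/32111) = 70/22952 + 41847/32111 = 70*(1/22952) + 41847/32111 = 35/11476 + 41847/32111 = 481360057/368505836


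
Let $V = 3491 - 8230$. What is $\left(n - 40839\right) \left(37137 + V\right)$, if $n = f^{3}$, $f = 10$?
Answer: $-1290703922$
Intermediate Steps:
$n = 1000$ ($n = 10^{3} = 1000$)
$V = -4739$
$\left(n - 40839\right) \left(37137 + V\right) = \left(1000 - 40839\right) \left(37137 - 4739\right) = \left(-39839\right) 32398 = -1290703922$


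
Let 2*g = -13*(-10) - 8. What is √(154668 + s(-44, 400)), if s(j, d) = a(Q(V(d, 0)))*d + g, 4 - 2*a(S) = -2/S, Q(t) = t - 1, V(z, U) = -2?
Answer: √1398561/3 ≈ 394.20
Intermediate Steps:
Q(t) = -1 + t
a(S) = 2 + 1/S (a(S) = 2 - (-1)/S = 2 + 1/S)
g = 61 (g = (-13*(-10) - 8)/2 = (130 - 8)/2 = (½)*122 = 61)
s(j, d) = 61 + 5*d/3 (s(j, d) = (2 + 1/(-1 - 2))*d + 61 = (2 + 1/(-3))*d + 61 = (2 - ⅓)*d + 61 = 5*d/3 + 61 = 61 + 5*d/3)
√(154668 + s(-44, 400)) = √(154668 + (61 + (5/3)*400)) = √(154668 + (61 + 2000/3)) = √(154668 + 2183/3) = √(466187/3) = √1398561/3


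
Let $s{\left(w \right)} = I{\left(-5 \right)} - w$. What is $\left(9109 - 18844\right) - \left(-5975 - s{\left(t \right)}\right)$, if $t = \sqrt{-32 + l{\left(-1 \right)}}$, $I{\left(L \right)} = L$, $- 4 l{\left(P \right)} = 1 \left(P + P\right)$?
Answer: $-3765 - \frac{3 i \sqrt{14}}{2} \approx -3765.0 - 5.6125 i$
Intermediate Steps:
$l{\left(P \right)} = - \frac{P}{2}$ ($l{\left(P \right)} = - \frac{1 \left(P + P\right)}{4} = - \frac{1 \cdot 2 P}{4} = - \frac{2 P}{4} = - \frac{P}{2}$)
$t = \frac{3 i \sqrt{14}}{2}$ ($t = \sqrt{-32 - - \frac{1}{2}} = \sqrt{-32 + \frac{1}{2}} = \sqrt{- \frac{63}{2}} = \frac{3 i \sqrt{14}}{2} \approx 5.6125 i$)
$s{\left(w \right)} = -5 - w$
$\left(9109 - 18844\right) - \left(-5975 - s{\left(t \right)}\right) = \left(9109 - 18844\right) - \left(-5970 + \frac{3 i \sqrt{14}}{2}\right) = -9735 + \left(\left(\left(-5 - \frac{3 i \sqrt{14}}{2}\right) - 2874\right) + 8849\right) = -9735 + \left(\left(-2879 - \frac{3 i \sqrt{14}}{2}\right) + 8849\right) = -9735 + \left(5970 - \frac{3 i \sqrt{14}}{2}\right) = -3765 - \frac{3 i \sqrt{14}}{2}$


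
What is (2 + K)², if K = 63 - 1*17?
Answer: 2304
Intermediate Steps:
K = 46 (K = 63 - 17 = 46)
(2 + K)² = (2 + 46)² = 48² = 2304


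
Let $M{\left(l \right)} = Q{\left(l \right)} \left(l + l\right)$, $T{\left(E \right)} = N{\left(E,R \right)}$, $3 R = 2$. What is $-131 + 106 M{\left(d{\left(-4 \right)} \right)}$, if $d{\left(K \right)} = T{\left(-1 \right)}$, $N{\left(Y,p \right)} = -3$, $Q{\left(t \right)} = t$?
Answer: $1777$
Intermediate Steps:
$R = \frac{2}{3}$ ($R = \frac{1}{3} \cdot 2 = \frac{2}{3} \approx 0.66667$)
$T{\left(E \right)} = -3$
$d{\left(K \right)} = -3$
$M{\left(l \right)} = 2 l^{2}$ ($M{\left(l \right)} = l \left(l + l\right) = l 2 l = 2 l^{2}$)
$-131 + 106 M{\left(d{\left(-4 \right)} \right)} = -131 + 106 \cdot 2 \left(-3\right)^{2} = -131 + 106 \cdot 2 \cdot 9 = -131 + 106 \cdot 18 = -131 + 1908 = 1777$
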